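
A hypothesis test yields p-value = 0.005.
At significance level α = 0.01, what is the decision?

Compare p-value to α:
0.005 < 0.01
Decision: reject H₀

Answer: reject H₀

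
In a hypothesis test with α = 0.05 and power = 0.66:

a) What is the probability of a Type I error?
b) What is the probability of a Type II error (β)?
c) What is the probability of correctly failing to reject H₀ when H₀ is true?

Answer: a) 0.05, b) 0.34, c) 0.95

Derivation:
a) Type I error probability = α = 0.05
b) Power = P(reject H₀ | H₁ true) = 1 - β = 0.66, so Type II error probability = β = 1 - Power = 0.34
c) P(fail to reject H₀ | H₀ true) = 1 - α = 0.95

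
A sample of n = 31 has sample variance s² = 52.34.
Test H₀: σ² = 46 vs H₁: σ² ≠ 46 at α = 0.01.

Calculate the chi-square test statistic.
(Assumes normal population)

df = n - 1 = 30
χ² = (n-1)s²/σ₀² = 30×52.34/46 = 34.1348
Critical values: χ²_{0.995,30} = 13.787, χ²_{0.005,30} = 53.672
Rejection region: χ² < 13.787 or χ² > 53.672
Decision: fail to reject H₀

Answer: χ² = 34.1348, fail to reject H₀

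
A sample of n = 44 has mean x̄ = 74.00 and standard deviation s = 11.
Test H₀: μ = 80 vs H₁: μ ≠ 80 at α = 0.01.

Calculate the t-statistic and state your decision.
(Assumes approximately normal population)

Answer: t = -3.6182, reject H₀

Derivation:
df = n - 1 = 43
SE = s/√n = 11/√44 = 1.6583
t = (x̄ - μ₀)/SE = (74.00 - 80)/1.6583 = -3.6182
Critical value: t_{0.005,43} = ±2.695
p-value ≈ 0.0008
Decision: reject H₀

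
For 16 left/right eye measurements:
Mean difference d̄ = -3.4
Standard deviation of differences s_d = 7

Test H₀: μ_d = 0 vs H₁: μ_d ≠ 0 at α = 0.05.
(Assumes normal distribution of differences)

df = n - 1 = 15
SE = s_d/√n = 7/√16 = 1.7500
t = d̄/SE = -3.4/1.7500 = -1.9429
Critical value: t_{0.025,15} = ±2.131
p-value ≈ 0.0710
Decision: fail to reject H₀

Answer: t = -1.9429, fail to reject H₀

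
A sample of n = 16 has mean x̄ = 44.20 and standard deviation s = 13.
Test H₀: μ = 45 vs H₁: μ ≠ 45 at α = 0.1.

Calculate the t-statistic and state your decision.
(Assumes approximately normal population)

df = n - 1 = 15
SE = s/√n = 13/√16 = 3.2500
t = (x̄ - μ₀)/SE = (44.20 - 45)/3.2500 = -0.2462
Critical value: t_{0.05,15} = ±1.753
p-value ≈ 0.8089
Decision: fail to reject H₀

Answer: t = -0.2462, fail to reject H₀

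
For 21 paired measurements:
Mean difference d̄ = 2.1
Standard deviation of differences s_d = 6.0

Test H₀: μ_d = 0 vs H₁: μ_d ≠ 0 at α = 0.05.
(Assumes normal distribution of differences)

df = n - 1 = 20
SE = s_d/√n = 6.0/√21 = 1.3093
t = d̄/SE = 2.1/1.3093 = 1.6039
Critical value: t_{0.025,20} = ±2.086
p-value ≈ 0.1244
Decision: fail to reject H₀

Answer: t = 1.6039, fail to reject H₀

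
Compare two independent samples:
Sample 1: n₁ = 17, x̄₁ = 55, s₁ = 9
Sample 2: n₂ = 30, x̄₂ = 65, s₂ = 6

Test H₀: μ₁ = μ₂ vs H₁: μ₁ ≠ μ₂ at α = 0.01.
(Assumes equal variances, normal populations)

Pooled variance: s²_p = [16×9² + 29×6²]/(45) = 52.0000
s_p = 7.2111
SE = s_p×√(1/n₁ + 1/n₂) = 7.2111×√(1/17 + 1/30) = 2.1891
t = (x̄₁ - x̄₂)/SE = (55 - 65)/2.1891 = -4.5681
df = 45, t-critical = ±2.690
Decision: reject H₀

Answer: t = -4.5681, reject H₀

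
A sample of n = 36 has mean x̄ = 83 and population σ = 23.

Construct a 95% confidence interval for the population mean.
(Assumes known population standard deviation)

Confidence level: 95%, α = 0.05
z_0.025 = 1.960
SE = σ/√n = 23/√36 = 3.8333
Margin of error = 1.960 × 3.8333 = 7.5133
CI: x̄ ± margin = 83 ± 7.5133
CI: (75.4867, 90.5133)

Answer: (75.4867, 90.5133)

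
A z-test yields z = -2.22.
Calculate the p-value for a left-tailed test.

Answer: p-value ≈ 0.0132

Derivation:
For z = -2.22:
p = P(Z < -2.22) = Φ(-2.22) = 0.0132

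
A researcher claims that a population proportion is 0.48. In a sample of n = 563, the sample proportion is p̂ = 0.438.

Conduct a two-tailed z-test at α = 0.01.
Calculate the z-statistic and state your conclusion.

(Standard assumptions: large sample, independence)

H₀: p = 0.48, H₁: p ≠ 0.48
Standard error: SE = √(p₀(1-p₀)/n) = √(0.48×0.52/563) = 0.021056
z-statistic: z = (p̂ - p₀)/SE = (0.438 - 0.48)/0.021056 = -1.9947
Critical value: z_0.005 = ±2.576
p-value = 0.0461
Decision: fail to reject H₀ at α = 0.01

Answer: z = -1.9947, fail to reject H₀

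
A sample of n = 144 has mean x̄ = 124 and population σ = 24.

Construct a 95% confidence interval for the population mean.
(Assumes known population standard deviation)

Answer: (120.0800, 127.9200)

Derivation:
Confidence level: 95%, α = 0.05
z_0.025 = 1.960
SE = σ/√n = 24/√144 = 2.0000
Margin of error = 1.960 × 2.0000 = 3.9200
CI: x̄ ± margin = 124 ± 3.9200
CI: (120.0800, 127.9200)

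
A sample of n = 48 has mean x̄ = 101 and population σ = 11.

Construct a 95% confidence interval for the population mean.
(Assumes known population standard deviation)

Confidence level: 95%, α = 0.05
z_0.025 = 1.960
SE = σ/√n = 11/√48 = 1.5877
Margin of error = 1.960 × 1.5877 = 3.1119
CI: x̄ ± margin = 101 ± 3.1119
CI: (97.8881, 104.1119)

Answer: (97.8881, 104.1119)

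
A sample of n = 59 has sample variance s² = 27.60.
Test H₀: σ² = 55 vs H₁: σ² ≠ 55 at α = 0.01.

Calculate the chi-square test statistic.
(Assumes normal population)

df = n - 1 = 58
χ² = (n-1)s²/σ₀² = 58×27.60/55 = 29.1055
Critical values: χ²_{0.995,58} = 34.008, χ²_{0.005,58} = 89.477
Rejection region: χ² < 34.008 or χ² > 89.477
Decision: reject H₀

Answer: χ² = 29.1055, reject H₀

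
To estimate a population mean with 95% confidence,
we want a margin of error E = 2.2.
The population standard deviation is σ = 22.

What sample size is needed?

z_0.025 = 1.960
n = (z×σ/E)² = (1.960×22/2.2)²
n = 384.1600
Round up: n = 385

Answer: n = 385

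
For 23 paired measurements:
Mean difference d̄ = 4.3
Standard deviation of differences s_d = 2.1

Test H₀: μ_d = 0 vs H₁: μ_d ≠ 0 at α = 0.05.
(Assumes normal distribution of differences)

Answer: t = 9.8196, reject H₀

Derivation:
df = n - 1 = 22
SE = s_d/√n = 2.1/√23 = 0.4379
t = d̄/SE = 4.3/0.4379 = 9.8196
Critical value: t_{0.025,22} = ±2.074
p-value < 0.0001
Decision: reject H₀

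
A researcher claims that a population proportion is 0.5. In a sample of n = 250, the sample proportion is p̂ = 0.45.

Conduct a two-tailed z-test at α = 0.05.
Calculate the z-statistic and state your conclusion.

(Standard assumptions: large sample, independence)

H₀: p = 0.5, H₁: p ≠ 0.5
Standard error: SE = √(p₀(1-p₀)/n) = √(0.5×0.5/250) = 0.031623
z-statistic: z = (p̂ - p₀)/SE = (0.45 - 0.5)/0.031623 = -1.5811
Critical value: z_0.025 = ±1.960
p-value = 0.1139
Decision: fail to reject H₀ at α = 0.05

Answer: z = -1.5811, fail to reject H₀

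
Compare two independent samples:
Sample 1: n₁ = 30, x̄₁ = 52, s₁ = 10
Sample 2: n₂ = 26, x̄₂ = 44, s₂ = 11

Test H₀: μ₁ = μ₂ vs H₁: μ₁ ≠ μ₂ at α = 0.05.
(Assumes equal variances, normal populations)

Answer: t = 2.8503, reject H₀

Derivation:
Pooled variance: s²_p = [29×10² + 25×11²]/(54) = 109.7222
s_p = 10.4748
SE = s_p×√(1/n₁ + 1/n₂) = 10.4748×√(1/30 + 1/26) = 2.8067
t = (x̄₁ - x̄₂)/SE = (52 - 44)/2.8067 = 2.8503
df = 54, t-critical = ±2.005
Decision: reject H₀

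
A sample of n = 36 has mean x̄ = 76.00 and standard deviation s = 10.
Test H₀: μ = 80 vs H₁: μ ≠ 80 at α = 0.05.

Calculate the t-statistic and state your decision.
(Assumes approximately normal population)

df = n - 1 = 35
SE = s/√n = 10/√36 = 1.6667
t = (x̄ - μ₀)/SE = (76.00 - 80)/1.6667 = -2.4000
Critical value: t_{0.025,35} = ±2.030
p-value ≈ 0.0218
Decision: reject H₀

Answer: t = -2.4000, reject H₀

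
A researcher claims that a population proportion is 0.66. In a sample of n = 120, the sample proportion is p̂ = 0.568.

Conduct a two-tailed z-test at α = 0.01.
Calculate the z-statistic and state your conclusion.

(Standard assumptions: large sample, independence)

H₀: p = 0.66, H₁: p ≠ 0.66
Standard error: SE = √(p₀(1-p₀)/n) = √(0.66×0.34/120) = 0.043243
z-statistic: z = (p̂ - p₀)/SE = (0.568 - 0.66)/0.043243 = -2.1275
Critical value: z_0.005 = ±2.576
p-value = 0.0334
Decision: fail to reject H₀ at α = 0.01

Answer: z = -2.1275, fail to reject H₀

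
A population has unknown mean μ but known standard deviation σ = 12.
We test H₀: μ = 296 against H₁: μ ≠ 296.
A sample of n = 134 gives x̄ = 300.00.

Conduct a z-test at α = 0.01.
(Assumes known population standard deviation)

Standard error: SE = σ/√n = 12/√134 = 1.0366
z-statistic: z = (x̄ - μ₀)/SE = (300.00 - 296)/1.0366 = 3.8588
Critical value: ±2.576
p-value = 0.0001
Decision: reject H₀

Answer: z = 3.8588, reject H₀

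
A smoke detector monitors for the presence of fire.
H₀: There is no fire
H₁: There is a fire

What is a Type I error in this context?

Type I error (α): Rejecting H₀ when H₀ is true
Type II error (β): Failing to reject H₀ when H₁ is true

Answer: The alarm sounds when there is no fire (false alarm)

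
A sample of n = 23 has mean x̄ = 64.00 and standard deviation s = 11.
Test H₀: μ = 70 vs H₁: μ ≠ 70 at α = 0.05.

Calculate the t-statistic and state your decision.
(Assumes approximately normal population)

df = n - 1 = 22
SE = s/√n = 11/√23 = 2.2937
t = (x̄ - μ₀)/SE = (64.00 - 70)/2.2937 = -2.6159
Critical value: t_{0.025,22} = ±2.074
p-value ≈ 0.0158
Decision: reject H₀

Answer: t = -2.6159, reject H₀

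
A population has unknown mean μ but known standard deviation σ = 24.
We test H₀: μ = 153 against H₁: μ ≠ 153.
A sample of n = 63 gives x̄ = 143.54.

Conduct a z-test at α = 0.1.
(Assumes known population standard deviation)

Standard error: SE = σ/√n = 24/√63 = 3.0237
z-statistic: z = (x̄ - μ₀)/SE = (143.54 - 153)/3.0237 = -3.1286
Critical value: ±1.645
p-value = 0.0018
Decision: reject H₀

Answer: z = -3.1286, reject H₀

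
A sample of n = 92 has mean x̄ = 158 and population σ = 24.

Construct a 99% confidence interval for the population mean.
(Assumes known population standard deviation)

Answer: (151.5543, 164.4457)

Derivation:
Confidence level: 99%, α = 0.01
z_0.005 = 2.576
SE = σ/√n = 24/√92 = 2.5022
Margin of error = 2.576 × 2.5022 = 6.4457
CI: x̄ ± margin = 158 ± 6.4457
CI: (151.5543, 164.4457)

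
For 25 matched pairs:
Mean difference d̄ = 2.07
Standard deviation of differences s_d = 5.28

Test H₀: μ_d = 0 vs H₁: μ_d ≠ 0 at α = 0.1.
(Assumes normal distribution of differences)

df = n - 1 = 24
SE = s_d/√n = 5.28/√25 = 1.0560
t = d̄/SE = 2.07/1.0560 = 1.9602
Critical value: t_{0.05,24} = ±1.711
p-value ≈ 0.0617
Decision: reject H₀

Answer: t = 1.9602, reject H₀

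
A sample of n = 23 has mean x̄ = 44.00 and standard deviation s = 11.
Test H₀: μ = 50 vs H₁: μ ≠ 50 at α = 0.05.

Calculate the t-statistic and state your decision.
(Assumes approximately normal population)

Answer: t = -2.6159, reject H₀

Derivation:
df = n - 1 = 22
SE = s/√n = 11/√23 = 2.2937
t = (x̄ - μ₀)/SE = (44.00 - 50)/2.2937 = -2.6159
Critical value: t_{0.025,22} = ±2.074
p-value ≈ 0.0158
Decision: reject H₀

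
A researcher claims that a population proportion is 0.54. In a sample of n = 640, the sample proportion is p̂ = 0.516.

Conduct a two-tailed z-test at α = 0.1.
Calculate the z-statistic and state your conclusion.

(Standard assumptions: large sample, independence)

H₀: p = 0.54, H₁: p ≠ 0.54
Standard error: SE = √(p₀(1-p₀)/n) = √(0.54×0.46/640) = 0.019701
z-statistic: z = (p̂ - p₀)/SE = (0.516 - 0.54)/0.019701 = -1.2182
Critical value: z_0.05 = ±1.645
p-value = 0.2231
Decision: fail to reject H₀ at α = 0.1

Answer: z = -1.2182, fail to reject H₀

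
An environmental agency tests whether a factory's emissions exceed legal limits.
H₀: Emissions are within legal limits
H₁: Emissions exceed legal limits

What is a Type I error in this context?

A Type I error (probability α) occurs when we reject a true H₀.
A Type II error (probability β) occurs when we fail to reject a false H₀.

Answer: Citing a compliant factory for excess emissions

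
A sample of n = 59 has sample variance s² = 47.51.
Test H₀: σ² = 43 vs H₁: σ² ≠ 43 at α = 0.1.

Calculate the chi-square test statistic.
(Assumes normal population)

df = n - 1 = 58
χ² = (n-1)s²/σ₀² = 58×47.51/43 = 64.0833
Critical values: χ²_{0.95,58} = 41.492, χ²_{0.05,58} = 76.778
Rejection region: χ² < 41.492 or χ² > 76.778
Decision: fail to reject H₀

Answer: χ² = 64.0833, fail to reject H₀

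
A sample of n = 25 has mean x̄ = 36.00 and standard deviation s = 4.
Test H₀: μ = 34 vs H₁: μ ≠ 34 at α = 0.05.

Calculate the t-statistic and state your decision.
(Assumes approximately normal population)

df = n - 1 = 24
SE = s/√n = 4/√25 = 0.8000
t = (x̄ - μ₀)/SE = (36.00 - 34)/0.8000 = 2.5000
Critical value: t_{0.025,24} = ±2.064
p-value ≈ 0.0197
Decision: reject H₀

Answer: t = 2.5000, reject H₀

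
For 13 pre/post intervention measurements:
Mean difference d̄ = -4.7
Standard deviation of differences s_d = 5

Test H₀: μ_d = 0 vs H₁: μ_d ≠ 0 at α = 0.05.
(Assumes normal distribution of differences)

df = n - 1 = 12
SE = s_d/√n = 5/√13 = 1.3868
t = d̄/SE = -4.7/1.3868 = -3.3891
Critical value: t_{0.025,12} = ±2.179
p-value ≈ 0.0054
Decision: reject H₀

Answer: t = -3.3891, reject H₀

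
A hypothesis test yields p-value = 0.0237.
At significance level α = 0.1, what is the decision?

Answer: reject H₀

Derivation:
Compare p-value to α:
0.0237 < 0.1
Decision: reject H₀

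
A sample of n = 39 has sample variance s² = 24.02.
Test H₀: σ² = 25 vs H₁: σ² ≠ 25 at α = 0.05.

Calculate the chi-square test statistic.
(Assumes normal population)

df = n - 1 = 38
χ² = (n-1)s²/σ₀² = 38×24.02/25 = 36.5104
Critical values: χ²_{0.975,38} = 22.878, χ²_{0.025,38} = 56.896
Rejection region: χ² < 22.878 or χ² > 56.896
Decision: fail to reject H₀

Answer: χ² = 36.5104, fail to reject H₀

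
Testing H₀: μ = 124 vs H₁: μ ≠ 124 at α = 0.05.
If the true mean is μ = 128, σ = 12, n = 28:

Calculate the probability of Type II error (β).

SE = σ/√n = 12/√28 = 2.2678
Critical values: μ₀ ± z_0.025×SE = 124 ± 1.960×2.2678
Acceptance region: (119.5551, 128.4449)
Under H₁ (μ = 128): z_high = (128.4449 - 128)/2.2678 = 0.1962, z_low = (119.5551 - 128)/2.2678 = -3.7238
β = P(not reject | H₁) = Φ(0.1962) - Φ(-3.7238) ≈ 0.5777

Answer: β ≈ 0.5777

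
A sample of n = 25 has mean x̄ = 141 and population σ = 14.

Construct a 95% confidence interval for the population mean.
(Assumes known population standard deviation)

Answer: (135.5120, 146.4880)

Derivation:
Confidence level: 95%, α = 0.05
z_0.025 = 1.960
SE = σ/√n = 14/√25 = 2.8000
Margin of error = 1.960 × 2.8000 = 5.4880
CI: x̄ ± margin = 141 ± 5.4880
CI: (135.5120, 146.4880)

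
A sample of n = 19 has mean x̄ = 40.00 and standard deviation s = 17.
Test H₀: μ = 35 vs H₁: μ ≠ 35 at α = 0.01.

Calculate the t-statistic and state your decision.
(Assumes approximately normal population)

Answer: t = 1.2820, fail to reject H₀

Derivation:
df = n - 1 = 18
SE = s/√n = 17/√19 = 3.9001
t = (x̄ - μ₀)/SE = (40.00 - 35)/3.9001 = 1.2820
Critical value: t_{0.005,18} = ±2.878
p-value ≈ 0.2161
Decision: fail to reject H₀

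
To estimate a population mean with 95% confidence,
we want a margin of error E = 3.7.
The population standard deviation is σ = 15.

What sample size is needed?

Answer: n = 64

Derivation:
z_0.025 = 1.960
n = (z×σ/E)² = (1.960×15/3.7)²
n = 63.1381
Round up: n = 64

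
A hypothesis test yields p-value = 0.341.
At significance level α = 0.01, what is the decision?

Compare p-value to α:
0.341 ≥ 0.01
Decision: fail to reject H₀

Answer: fail to reject H₀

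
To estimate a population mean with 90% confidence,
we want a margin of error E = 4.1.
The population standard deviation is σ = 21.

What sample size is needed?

z_0.05 = 1.645
n = (z×σ/E)² = (1.645×21/4.1)²
n = 70.9909
Round up: n = 71

Answer: n = 71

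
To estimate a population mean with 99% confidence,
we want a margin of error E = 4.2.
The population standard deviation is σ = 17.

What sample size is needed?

z_0.005 = 2.576
n = (z×σ/E)² = (2.576×17/4.2)²
n = 108.7154
Round up: n = 109

Answer: n = 109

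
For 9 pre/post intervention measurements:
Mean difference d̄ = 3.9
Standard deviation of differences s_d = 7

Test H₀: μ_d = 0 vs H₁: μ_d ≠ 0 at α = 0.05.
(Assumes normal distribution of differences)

Answer: t = 1.6715, fail to reject H₀

Derivation:
df = n - 1 = 8
SE = s_d/√n = 7/√9 = 2.3333
t = d̄/SE = 3.9/2.3333 = 1.6715
Critical value: t_{0.025,8} = ±2.306
p-value ≈ 0.1332
Decision: fail to reject H₀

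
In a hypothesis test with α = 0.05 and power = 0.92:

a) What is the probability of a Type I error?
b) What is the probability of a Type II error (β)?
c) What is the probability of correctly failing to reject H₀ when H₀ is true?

a) Type I error probability = α = 0.05
b) Power = P(reject H₀ | H₁ true) = 1 - β = 0.92, so Type II error probability = β = 1 - Power = 0.08
c) P(fail to reject H₀ | H₀ true) = 1 - α = 0.95

Answer: a) 0.05, b) 0.08, c) 0.95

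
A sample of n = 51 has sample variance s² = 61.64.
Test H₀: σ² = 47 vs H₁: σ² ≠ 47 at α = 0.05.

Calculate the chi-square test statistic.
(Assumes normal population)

df = n - 1 = 50
χ² = (n-1)s²/σ₀² = 50×61.64/47 = 65.5745
Critical values: χ²_{0.975,50} = 32.357, χ²_{0.025,50} = 71.420
Rejection region: χ² < 32.357 or χ² > 71.420
Decision: fail to reject H₀

Answer: χ² = 65.5745, fail to reject H₀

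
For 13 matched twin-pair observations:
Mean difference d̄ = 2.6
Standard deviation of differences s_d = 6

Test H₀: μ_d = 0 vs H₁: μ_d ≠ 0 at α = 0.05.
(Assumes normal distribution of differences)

Answer: t = 1.5624, fail to reject H₀

Derivation:
df = n - 1 = 12
SE = s_d/√n = 6/√13 = 1.6641
t = d̄/SE = 2.6/1.6641 = 1.5624
Critical value: t_{0.025,12} = ±2.179
p-value ≈ 0.1442
Decision: fail to reject H₀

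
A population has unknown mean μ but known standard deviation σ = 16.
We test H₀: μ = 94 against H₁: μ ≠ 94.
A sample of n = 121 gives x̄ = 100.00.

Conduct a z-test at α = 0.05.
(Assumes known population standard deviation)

Answer: z = 4.1251, reject H₀

Derivation:
Standard error: SE = σ/√n = 16/√121 = 1.4545
z-statistic: z = (x̄ - μ₀)/SE = (100.00 - 94)/1.4545 = 4.1251
Critical value: ±1.960
p-value < 0.0001
Decision: reject H₀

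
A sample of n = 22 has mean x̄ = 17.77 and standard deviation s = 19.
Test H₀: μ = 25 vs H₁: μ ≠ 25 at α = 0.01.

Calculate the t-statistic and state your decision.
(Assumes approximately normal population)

Answer: t = -1.7848, fail to reject H₀

Derivation:
df = n - 1 = 21
SE = s/√n = 19/√22 = 4.0508
t = (x̄ - μ₀)/SE = (17.77 - 25)/4.0508 = -1.7848
Critical value: t_{0.005,21} = ±2.831
p-value ≈ 0.0887
Decision: fail to reject H₀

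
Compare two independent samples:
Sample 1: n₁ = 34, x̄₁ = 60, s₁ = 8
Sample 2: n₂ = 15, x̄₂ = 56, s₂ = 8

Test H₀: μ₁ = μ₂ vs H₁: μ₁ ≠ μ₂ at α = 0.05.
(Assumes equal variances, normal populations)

Answer: t = 1.6131, fail to reject H₀

Derivation:
Pooled variance: s²_p = [33×8² + 14×8²]/(47) = 64.0000
s_p = 8.0000
SE = s_p×√(1/n₁ + 1/n₂) = 8.0000×√(1/34 + 1/15) = 2.4797
t = (x̄₁ - x̄₂)/SE = (60 - 56)/2.4797 = 1.6131
df = 47, t-critical = ±2.012
Decision: fail to reject H₀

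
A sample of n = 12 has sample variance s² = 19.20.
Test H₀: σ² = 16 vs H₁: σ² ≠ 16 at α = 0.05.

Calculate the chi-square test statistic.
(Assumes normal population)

Answer: χ² = 13.2000, fail to reject H₀

Derivation:
df = n - 1 = 11
χ² = (n-1)s²/σ₀² = 11×19.20/16 = 13.2000
Critical values: χ²_{0.975,11} = 3.816, χ²_{0.025,11} = 21.920
Rejection region: χ² < 3.816 or χ² > 21.920
Decision: fail to reject H₀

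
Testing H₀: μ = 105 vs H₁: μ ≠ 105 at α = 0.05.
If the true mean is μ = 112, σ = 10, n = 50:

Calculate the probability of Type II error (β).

Answer: β ≈ 0.0014

Derivation:
SE = σ/√n = 10/√50 = 1.4142
Critical values: μ₀ ± z_0.025×SE = 105 ± 1.960×1.4142
Acceptance region: (102.2282, 107.7718)
Under H₁ (μ = 112): z_high = (107.7718 - 112)/1.4142 = -2.9898, z_low = (102.2282 - 112)/1.4142 = -6.9098
β = P(not reject | H₁) = Φ(-2.9898) - Φ(-6.9098) ≈ 0.0014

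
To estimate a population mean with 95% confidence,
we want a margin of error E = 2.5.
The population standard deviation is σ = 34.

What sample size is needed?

Answer: n = 711

Derivation:
z_0.025 = 1.960
n = (z×σ/E)² = (1.960×34/2.5)²
n = 710.5423
Round up: n = 711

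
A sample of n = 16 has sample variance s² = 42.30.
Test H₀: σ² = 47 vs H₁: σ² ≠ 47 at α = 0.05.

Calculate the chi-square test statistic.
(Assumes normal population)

df = n - 1 = 15
χ² = (n-1)s²/σ₀² = 15×42.30/47 = 13.5000
Critical values: χ²_{0.975,15} = 6.262, χ²_{0.025,15} = 27.488
Rejection region: χ² < 6.262 or χ² > 27.488
Decision: fail to reject H₀

Answer: χ² = 13.5000, fail to reject H₀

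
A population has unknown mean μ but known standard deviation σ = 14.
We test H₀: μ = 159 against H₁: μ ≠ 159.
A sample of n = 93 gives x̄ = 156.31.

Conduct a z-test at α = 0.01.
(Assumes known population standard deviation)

Standard error: SE = σ/√n = 14/√93 = 1.4517
z-statistic: z = (x̄ - μ₀)/SE = (156.31 - 159)/1.4517 = -1.8530
Critical value: ±2.576
p-value = 0.0639
Decision: fail to reject H₀

Answer: z = -1.8530, fail to reject H₀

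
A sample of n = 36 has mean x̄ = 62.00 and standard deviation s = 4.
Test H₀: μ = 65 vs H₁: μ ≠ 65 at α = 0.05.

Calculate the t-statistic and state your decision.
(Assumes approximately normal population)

df = n - 1 = 35
SE = s/√n = 4/√36 = 0.6667
t = (x̄ - μ₀)/SE = (62.00 - 65)/0.6667 = -4.4998
Critical value: t_{0.025,35} = ±2.030
p-value ≈ 0.0001
Decision: reject H₀

Answer: t = -4.4998, reject H₀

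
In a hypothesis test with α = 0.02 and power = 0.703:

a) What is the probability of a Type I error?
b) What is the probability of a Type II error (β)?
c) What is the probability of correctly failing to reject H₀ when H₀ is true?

a) Type I error probability = α = 0.02
b) Power = P(reject H₀ | H₁ true) = 1 - β = 0.703, so Type II error probability = β = 1 - Power = 0.297
c) P(fail to reject H₀ | H₀ true) = 1 - α = 0.98

Answer: a) 0.02, b) 0.297, c) 0.98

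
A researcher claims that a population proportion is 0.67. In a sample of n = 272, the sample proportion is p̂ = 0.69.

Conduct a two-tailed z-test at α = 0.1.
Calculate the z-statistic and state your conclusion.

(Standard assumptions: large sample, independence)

Answer: z = 0.7015, fail to reject H₀

Derivation:
H₀: p = 0.67, H₁: p ≠ 0.67
Standard error: SE = √(p₀(1-p₀)/n) = √(0.67×0.33/272) = 0.028511
z-statistic: z = (p̂ - p₀)/SE = (0.69 - 0.67)/0.028511 = 0.7015
Critical value: z_0.05 = ±1.645
p-value = 0.4830
Decision: fail to reject H₀ at α = 0.1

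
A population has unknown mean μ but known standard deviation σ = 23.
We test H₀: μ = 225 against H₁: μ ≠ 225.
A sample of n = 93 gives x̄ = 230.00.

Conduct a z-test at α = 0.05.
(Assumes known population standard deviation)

Standard error: SE = σ/√n = 23/√93 = 2.3850
z-statistic: z = (x̄ - μ₀)/SE = (230.00 - 225)/2.3850 = 2.0964
Critical value: ±1.960
p-value = 0.0360
Decision: reject H₀

Answer: z = 2.0964, reject H₀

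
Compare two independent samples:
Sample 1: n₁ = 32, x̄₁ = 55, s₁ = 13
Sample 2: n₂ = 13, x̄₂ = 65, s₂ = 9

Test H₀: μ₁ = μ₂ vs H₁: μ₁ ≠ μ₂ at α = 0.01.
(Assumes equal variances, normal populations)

Answer: t = -2.5299, fail to reject H₀

Derivation:
Pooled variance: s²_p = [31×13² + 12×9²]/(43) = 144.4419
s_p = 12.0184
SE = s_p×√(1/n₁ + 1/n₂) = 12.0184×√(1/32 + 1/13) = 3.9528
t = (x̄₁ - x̄₂)/SE = (55 - 65)/3.9528 = -2.5299
df = 43, t-critical = ±2.695
Decision: fail to reject H₀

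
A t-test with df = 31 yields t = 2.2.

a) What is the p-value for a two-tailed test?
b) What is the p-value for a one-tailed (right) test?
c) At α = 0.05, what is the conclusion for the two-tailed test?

Using t-distribution with df = 31:
a) Two-tailed: p = 2×P(T > 2.2) = 0.0354
b) One-tailed: p = P(T > 2.2) = 0.0177
c) 0.0354 < 0.05, reject H₀

Answer: a) 0.0354, b) 0.0177, c) reject H₀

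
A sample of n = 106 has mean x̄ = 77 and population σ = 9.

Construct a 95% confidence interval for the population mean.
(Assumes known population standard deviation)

Confidence level: 95%, α = 0.05
z_0.025 = 1.960
SE = σ/√n = 9/√106 = 0.8742
Margin of error = 1.960 × 0.8742 = 1.7134
CI: x̄ ± margin = 77 ± 1.7134
CI: (75.2866, 78.7134)

Answer: (75.2866, 78.7134)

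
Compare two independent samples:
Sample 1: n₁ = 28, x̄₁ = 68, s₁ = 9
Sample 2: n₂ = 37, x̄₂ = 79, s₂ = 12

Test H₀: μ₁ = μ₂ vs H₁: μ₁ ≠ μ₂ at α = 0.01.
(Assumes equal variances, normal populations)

Answer: t = -4.0599, reject H₀

Derivation:
Pooled variance: s²_p = [27×9² + 36×12²]/(63) = 117.0000
s_p = 10.8167
SE = s_p×√(1/n₁ + 1/n₂) = 10.8167×√(1/28 + 1/37) = 2.7094
t = (x̄₁ - x̄₂)/SE = (68 - 79)/2.7094 = -4.0599
df = 63, t-critical = ±2.656
Decision: reject H₀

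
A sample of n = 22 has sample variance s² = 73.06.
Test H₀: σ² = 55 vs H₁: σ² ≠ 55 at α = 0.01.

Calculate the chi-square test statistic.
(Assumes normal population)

Answer: χ² = 27.8956, fail to reject H₀

Derivation:
df = n - 1 = 21
χ² = (n-1)s²/σ₀² = 21×73.06/55 = 27.8956
Critical values: χ²_{0.995,21} = 8.034, χ²_{0.005,21} = 41.401
Rejection region: χ² < 8.034 or χ² > 41.401
Decision: fail to reject H₀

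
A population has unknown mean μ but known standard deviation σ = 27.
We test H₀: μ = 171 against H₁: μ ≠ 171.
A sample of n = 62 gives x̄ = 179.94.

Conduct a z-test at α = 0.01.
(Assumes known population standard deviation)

Standard error: SE = σ/√n = 27/√62 = 3.4290
z-statistic: z = (x̄ - μ₀)/SE = (179.94 - 171)/3.4290 = 2.6072
Critical value: ±2.576
p-value = 0.0091
Decision: reject H₀

Answer: z = 2.6072, reject H₀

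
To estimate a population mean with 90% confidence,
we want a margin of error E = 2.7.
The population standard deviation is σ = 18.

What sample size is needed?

z_0.05 = 1.645
n = (z×σ/E)² = (1.645×18/2.7)²
n = 120.2678
Round up: n = 121

Answer: n = 121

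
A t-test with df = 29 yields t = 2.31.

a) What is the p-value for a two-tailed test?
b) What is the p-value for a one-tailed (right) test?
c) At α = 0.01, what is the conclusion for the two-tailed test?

Answer: a) 0.0282, b) 0.0141, c) fail to reject H₀

Derivation:
Using t-distribution with df = 29:
a) Two-tailed: p = 2×P(T > 2.31) = 0.0282
b) One-tailed: p = P(T > 2.31) = 0.0141
c) 0.0282 ≥ 0.01, fail to reject H₀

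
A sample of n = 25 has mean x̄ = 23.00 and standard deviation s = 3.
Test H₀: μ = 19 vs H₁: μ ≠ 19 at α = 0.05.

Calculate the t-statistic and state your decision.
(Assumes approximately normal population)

df = n - 1 = 24
SE = s/√n = 3/√25 = 0.6000
t = (x̄ - μ₀)/SE = (23.00 - 19)/0.6000 = 6.6667
Critical value: t_{0.025,24} = ±2.064
p-value < 0.0001
Decision: reject H₀

Answer: t = 6.6667, reject H₀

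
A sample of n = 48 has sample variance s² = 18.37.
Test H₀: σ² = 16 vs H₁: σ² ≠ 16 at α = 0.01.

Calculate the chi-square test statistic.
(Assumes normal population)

df = n - 1 = 47
χ² = (n-1)s²/σ₀² = 47×18.37/16 = 53.9619
Critical values: χ²_{0.995,47} = 25.775, χ²_{0.005,47} = 75.704
Rejection region: χ² < 25.775 or χ² > 75.704
Decision: fail to reject H₀

Answer: χ² = 53.9619, fail to reject H₀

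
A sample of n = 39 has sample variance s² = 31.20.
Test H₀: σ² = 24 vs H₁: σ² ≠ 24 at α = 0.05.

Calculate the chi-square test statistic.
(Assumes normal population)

df = n - 1 = 38
χ² = (n-1)s²/σ₀² = 38×31.20/24 = 49.4000
Critical values: χ²_{0.975,38} = 22.878, χ²_{0.025,38} = 56.896
Rejection region: χ² < 22.878 or χ² > 56.896
Decision: fail to reject H₀

Answer: χ² = 49.4000, fail to reject H₀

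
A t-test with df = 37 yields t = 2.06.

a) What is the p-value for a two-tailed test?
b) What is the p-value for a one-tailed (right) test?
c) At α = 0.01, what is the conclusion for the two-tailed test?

Answer: a) 0.0465, b) 0.0232, c) fail to reject H₀

Derivation:
Using t-distribution with df = 37:
a) Two-tailed: p = 2×P(T > 2.06) = 0.0465
b) One-tailed: p = P(T > 2.06) = 0.0232
c) 0.0465 ≥ 0.01, fail to reject H₀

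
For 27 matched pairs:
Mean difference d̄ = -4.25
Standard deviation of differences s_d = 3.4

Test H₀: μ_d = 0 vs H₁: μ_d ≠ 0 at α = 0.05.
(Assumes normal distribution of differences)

df = n - 1 = 26
SE = s_d/√n = 3.4/√27 = 0.6543
t = d̄/SE = -4.25/0.6543 = -6.4955
Critical value: t_{0.025,26} = ±2.056
p-value < 0.0001
Decision: reject H₀

Answer: t = -6.4955, reject H₀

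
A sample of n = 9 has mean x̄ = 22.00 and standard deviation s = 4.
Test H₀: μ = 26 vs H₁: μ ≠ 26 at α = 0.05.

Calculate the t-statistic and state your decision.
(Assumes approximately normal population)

Answer: t = -3.0001, reject H₀

Derivation:
df = n - 1 = 8
SE = s/√n = 4/√9 = 1.3333
t = (x̄ - μ₀)/SE = (22.00 - 26)/1.3333 = -3.0001
Critical value: t_{0.025,8} = ±2.306
p-value ≈ 0.0171
Decision: reject H₀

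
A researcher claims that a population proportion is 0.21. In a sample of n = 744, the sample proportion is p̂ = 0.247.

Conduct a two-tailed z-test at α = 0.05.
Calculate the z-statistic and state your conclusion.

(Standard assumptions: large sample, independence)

Answer: z = 2.4777, reject H₀

Derivation:
H₀: p = 0.21, H₁: p ≠ 0.21
Standard error: SE = √(p₀(1-p₀)/n) = √(0.21×0.79/744) = 0.014933
z-statistic: z = (p̂ - p₀)/SE = (0.247 - 0.21)/0.014933 = 2.4777
Critical value: z_0.025 = ±1.960
p-value = 0.0132
Decision: reject H₀ at α = 0.05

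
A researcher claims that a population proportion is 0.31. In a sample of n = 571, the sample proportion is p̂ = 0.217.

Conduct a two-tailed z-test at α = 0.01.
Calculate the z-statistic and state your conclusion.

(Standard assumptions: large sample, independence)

H₀: p = 0.31, H₁: p ≠ 0.31
Standard error: SE = √(p₀(1-p₀)/n) = √(0.31×0.69/571) = 0.019355
z-statistic: z = (p̂ - p₀)/SE = (0.217 - 0.31)/0.019355 = -4.8050
Critical value: z_0.005 = ±2.576
p-value < 0.0001
Decision: reject H₀ at α = 0.01

Answer: z = -4.8050, reject H₀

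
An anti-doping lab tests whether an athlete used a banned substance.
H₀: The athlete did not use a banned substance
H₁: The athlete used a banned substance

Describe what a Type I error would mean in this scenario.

Type I error: rejecting H₀ when it is actually true (false positive).
Type II error: failing to reject H₀ when H₁ is actually true (false negative).

Answer: Falsely accusing a clean athlete of doping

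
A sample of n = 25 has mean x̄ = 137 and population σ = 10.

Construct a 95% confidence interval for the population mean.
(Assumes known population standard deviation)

Answer: (133.0800, 140.9200)

Derivation:
Confidence level: 95%, α = 0.05
z_0.025 = 1.960
SE = σ/√n = 10/√25 = 2.0000
Margin of error = 1.960 × 2.0000 = 3.9200
CI: x̄ ± margin = 137 ± 3.9200
CI: (133.0800, 140.9200)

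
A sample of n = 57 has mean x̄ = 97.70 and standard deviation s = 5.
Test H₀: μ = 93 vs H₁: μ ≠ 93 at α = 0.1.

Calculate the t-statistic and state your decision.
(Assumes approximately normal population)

Answer: t = 7.0965, reject H₀

Derivation:
df = n - 1 = 56
SE = s/√n = 5/√57 = 0.6623
t = (x̄ - μ₀)/SE = (97.70 - 93)/0.6623 = 7.0965
Critical value: t_{0.05,56} = ±1.673
p-value < 0.0001
Decision: reject H₀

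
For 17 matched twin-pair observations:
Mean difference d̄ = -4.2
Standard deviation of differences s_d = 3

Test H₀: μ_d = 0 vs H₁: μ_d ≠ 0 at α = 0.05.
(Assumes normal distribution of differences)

df = n - 1 = 16
SE = s_d/√n = 3/√17 = 0.7276
t = d̄/SE = -4.2/0.7276 = -5.7724
Critical value: t_{0.025,16} = ±2.120
p-value < 0.0001
Decision: reject H₀

Answer: t = -5.7724, reject H₀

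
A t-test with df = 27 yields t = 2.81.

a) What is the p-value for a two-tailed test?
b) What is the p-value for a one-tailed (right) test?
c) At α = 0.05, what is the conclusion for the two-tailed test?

Using t-distribution with df = 27:
a) Two-tailed: p = 2×P(T > 2.81) = 0.0091
b) One-tailed: p = P(T > 2.81) = 0.0046
c) 0.0091 < 0.05, reject H₀

Answer: a) 0.0091, b) 0.0046, c) reject H₀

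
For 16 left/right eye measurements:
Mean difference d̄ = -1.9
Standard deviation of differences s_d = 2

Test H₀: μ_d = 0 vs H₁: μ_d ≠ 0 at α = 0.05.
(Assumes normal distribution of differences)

Answer: t = -3.8000, reject H₀

Derivation:
df = n - 1 = 15
SE = s_d/√n = 2/√16 = 0.5000
t = d̄/SE = -1.9/0.5000 = -3.8000
Critical value: t_{0.025,15} = ±2.131
p-value ≈ 0.0017
Decision: reject H₀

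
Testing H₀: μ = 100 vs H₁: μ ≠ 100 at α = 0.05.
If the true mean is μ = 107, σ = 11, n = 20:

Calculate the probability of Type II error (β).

SE = σ/√n = 11/√20 = 2.4597
Critical values: μ₀ ± z_0.025×SE = 100 ± 1.960×2.4597
Acceptance region: (95.1790, 104.8210)
Under H₁ (μ = 107): z_high = (104.8210 - 107)/2.4597 = -0.8859, z_low = (95.1790 - 107)/2.4597 = -4.8059
β = P(not reject | H₁) = Φ(-0.8859) - Φ(-4.8059) ≈ 0.1878

Answer: β ≈ 0.1878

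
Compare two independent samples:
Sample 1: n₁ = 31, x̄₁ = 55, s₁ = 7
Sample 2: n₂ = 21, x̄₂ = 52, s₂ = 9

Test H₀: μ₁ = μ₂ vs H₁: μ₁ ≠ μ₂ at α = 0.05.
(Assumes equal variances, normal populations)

Pooled variance: s²_p = [30×7² + 20×9²]/(50) = 61.8000
s_p = 7.8613
SE = s_p×√(1/n₁ + 1/n₂) = 7.8613×√(1/31 + 1/21) = 2.2218
t = (x̄₁ - x̄₂)/SE = (55 - 52)/2.2218 = 1.3503
df = 50, t-critical = ±2.009
Decision: fail to reject H₀

Answer: t = 1.3503, fail to reject H₀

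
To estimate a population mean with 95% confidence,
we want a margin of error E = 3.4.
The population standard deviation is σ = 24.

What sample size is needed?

Answer: n = 192

Derivation:
z_0.025 = 1.960
n = (z×σ/E)² = (1.960×24/3.4)²
n = 191.4154
Round up: n = 192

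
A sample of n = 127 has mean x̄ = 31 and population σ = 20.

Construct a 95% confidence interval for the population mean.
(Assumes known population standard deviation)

Answer: (27.5216, 34.4784)

Derivation:
Confidence level: 95%, α = 0.05
z_0.025 = 1.960
SE = σ/√n = 20/√127 = 1.7747
Margin of error = 1.960 × 1.7747 = 3.4784
CI: x̄ ± margin = 31 ± 3.4784
CI: (27.5216, 34.4784)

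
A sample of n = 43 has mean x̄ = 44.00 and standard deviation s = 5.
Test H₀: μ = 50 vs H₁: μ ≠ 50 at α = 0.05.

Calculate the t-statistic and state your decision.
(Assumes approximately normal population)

df = n - 1 = 42
SE = s/√n = 5/√43 = 0.7625
t = (x̄ - μ₀)/SE = (44.00 - 50)/0.7625 = -7.8689
Critical value: t_{0.025,42} = ±2.018
p-value < 0.0001
Decision: reject H₀

Answer: t = -7.8689, reject H₀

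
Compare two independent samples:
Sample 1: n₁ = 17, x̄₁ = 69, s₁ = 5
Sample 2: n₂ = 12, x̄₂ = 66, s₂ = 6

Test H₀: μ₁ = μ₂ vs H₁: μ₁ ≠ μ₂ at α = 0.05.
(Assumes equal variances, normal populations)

Pooled variance: s²_p = [16×5² + 11×6²]/(27) = 29.4815
s_p = 5.4297
SE = s_p×√(1/n₁ + 1/n₂) = 5.4297×√(1/17 + 1/12) = 2.0472
t = (x̄₁ - x̄₂)/SE = (69 - 66)/2.0472 = 1.4654
df = 27, t-critical = ±2.052
Decision: fail to reject H₀

Answer: t = 1.4654, fail to reject H₀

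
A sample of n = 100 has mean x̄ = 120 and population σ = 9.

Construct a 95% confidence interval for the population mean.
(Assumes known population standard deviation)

Confidence level: 95%, α = 0.05
z_0.025 = 1.960
SE = σ/√n = 9/√100 = 0.9000
Margin of error = 1.960 × 0.9000 = 1.7640
CI: x̄ ± margin = 120 ± 1.7640
CI: (118.2360, 121.7640)

Answer: (118.2360, 121.7640)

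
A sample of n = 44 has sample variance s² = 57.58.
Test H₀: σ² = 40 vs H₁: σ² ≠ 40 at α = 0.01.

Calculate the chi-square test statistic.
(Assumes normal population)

Answer: χ² = 61.8985, fail to reject H₀

Derivation:
df = n - 1 = 43
χ² = (n-1)s²/σ₀² = 43×57.58/40 = 61.8985
Critical values: χ²_{0.995,43} = 22.859, χ²_{0.005,43} = 70.616
Rejection region: χ² < 22.859 or χ² > 70.616
Decision: fail to reject H₀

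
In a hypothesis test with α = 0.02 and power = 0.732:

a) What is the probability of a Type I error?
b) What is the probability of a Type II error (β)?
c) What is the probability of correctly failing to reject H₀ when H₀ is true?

Answer: a) 0.02, b) 0.268, c) 0.98

Derivation:
a) Type I error probability = α = 0.02
b) Power = P(reject H₀ | H₁ true) = 1 - β = 0.732, so Type II error probability = β = 1 - Power = 0.268
c) P(fail to reject H₀ | H₀ true) = 1 - α = 0.98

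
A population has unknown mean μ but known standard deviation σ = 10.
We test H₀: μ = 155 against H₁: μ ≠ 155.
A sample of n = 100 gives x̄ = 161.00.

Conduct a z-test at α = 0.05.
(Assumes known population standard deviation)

Answer: z = 6.0000, reject H₀

Derivation:
Standard error: SE = σ/√n = 10/√100 = 1.0000
z-statistic: z = (x̄ - μ₀)/SE = (161.00 - 155)/1.0000 = 6.0000
Critical value: ±1.960
p-value < 0.0001
Decision: reject H₀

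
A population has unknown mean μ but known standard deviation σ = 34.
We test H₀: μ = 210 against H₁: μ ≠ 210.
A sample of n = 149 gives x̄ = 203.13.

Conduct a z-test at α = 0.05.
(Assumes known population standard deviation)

Answer: z = -2.4664, reject H₀

Derivation:
Standard error: SE = σ/√n = 34/√149 = 2.7854
z-statistic: z = (x̄ - μ₀)/SE = (203.13 - 210)/2.7854 = -2.4664
Critical value: ±1.960
p-value = 0.0136
Decision: reject H₀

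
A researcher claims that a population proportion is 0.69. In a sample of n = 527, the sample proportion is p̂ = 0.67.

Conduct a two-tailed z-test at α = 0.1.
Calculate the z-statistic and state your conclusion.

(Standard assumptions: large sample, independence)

Answer: z = -0.9927, fail to reject H₀

Derivation:
H₀: p = 0.69, H₁: p ≠ 0.69
Standard error: SE = √(p₀(1-p₀)/n) = √(0.69×0.31/527) = 0.020147
z-statistic: z = (p̂ - p₀)/SE = (0.67 - 0.69)/0.020147 = -0.9927
Critical value: z_0.05 = ±1.645
p-value = 0.3209
Decision: fail to reject H₀ at α = 0.1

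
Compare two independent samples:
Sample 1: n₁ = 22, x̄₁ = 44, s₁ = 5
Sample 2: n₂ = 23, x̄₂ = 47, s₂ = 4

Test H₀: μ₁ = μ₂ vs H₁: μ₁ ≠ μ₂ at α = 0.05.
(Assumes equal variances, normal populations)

Pooled variance: s²_p = [21×5² + 22×4²]/(43) = 20.3953
s_p = 4.5161
SE = s_p×√(1/n₁ + 1/n₂) = 4.5161×√(1/22 + 1/23) = 1.3468
t = (x̄₁ - x̄₂)/SE = (44 - 47)/1.3468 = -2.2275
df = 43, t-critical = ±2.017
Decision: reject H₀

Answer: t = -2.2275, reject H₀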